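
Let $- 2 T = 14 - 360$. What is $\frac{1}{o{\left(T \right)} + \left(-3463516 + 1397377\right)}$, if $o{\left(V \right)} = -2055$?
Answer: $- \frac{1}{2068194} \approx -4.8351 \cdot 10^{-7}$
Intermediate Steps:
$T = 173$ ($T = - \frac{14 - 360}{2} = \left(- \frac{1}{2}\right) \left(-346\right) = 173$)
$\frac{1}{o{\left(T \right)} + \left(-3463516 + 1397377\right)} = \frac{1}{-2055 + \left(-3463516 + 1397377\right)} = \frac{1}{-2055 - 2066139} = \frac{1}{-2068194} = - \frac{1}{2068194}$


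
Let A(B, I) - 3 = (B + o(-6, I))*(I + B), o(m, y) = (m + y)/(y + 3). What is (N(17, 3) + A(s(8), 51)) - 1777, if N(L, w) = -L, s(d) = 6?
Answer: -2803/2 ≈ -1401.5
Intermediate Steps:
o(m, y) = (m + y)/(3 + y)
A(B, I) = 3 + (B + I)*(B + (-6 + I)/(3 + I)) (A(B, I) = 3 + (B + (-6 + I)/(3 + I))*(I + B) = 3 + (B + (-6 + I)/(3 + I))*(B + I) = 3 + (B + I)*(B + (-6 + I)/(3 + I)))
(N(17, 3) + A(s(8), 51)) - 1777 = (-1*17 + (6*(-6 + 51) + 51*(-6 + 51) + (3 + 51)*(3 + 6² + 6*51))/(3 + 51)) - 1777 = (-17 + (6*45 + 51*45 + 54*(3 + 36 + 306))/54) - 1777 = (-17 + (270 + 2295 + 54*345)/54) - 1777 = (-17 + (270 + 2295 + 18630)/54) - 1777 = (-17 + (1/54)*21195) - 1777 = (-17 + 785/2) - 1777 = 751/2 - 1777 = -2803/2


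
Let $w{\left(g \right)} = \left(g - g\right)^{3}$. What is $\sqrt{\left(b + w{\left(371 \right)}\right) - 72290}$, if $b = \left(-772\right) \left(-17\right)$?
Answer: $3 i \sqrt{6574} \approx 243.24 i$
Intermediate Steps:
$b = 13124$
$w{\left(g \right)} = 0$ ($w{\left(g \right)} = 0^{3} = 0$)
$\sqrt{\left(b + w{\left(371 \right)}\right) - 72290} = \sqrt{\left(13124 + 0\right) - 72290} = \sqrt{13124 - 72290} = \sqrt{-59166} = 3 i \sqrt{6574}$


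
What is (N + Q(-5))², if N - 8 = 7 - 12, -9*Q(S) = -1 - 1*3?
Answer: 961/81 ≈ 11.864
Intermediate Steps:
Q(S) = 4/9 (Q(S) = -(-1 - 1*3)/9 = -(-1 - 3)/9 = -⅑*(-4) = 4/9)
N = 3 (N = 8 + (7 - 12) = 8 - 5 = 3)
(N + Q(-5))² = (3 + 4/9)² = (31/9)² = 961/81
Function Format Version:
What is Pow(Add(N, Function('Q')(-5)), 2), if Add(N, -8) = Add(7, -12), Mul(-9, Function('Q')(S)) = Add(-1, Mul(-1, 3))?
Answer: Rational(961, 81) ≈ 11.864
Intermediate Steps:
Function('Q')(S) = Rational(4, 9) (Function('Q')(S) = Mul(Rational(-1, 9), Add(-1, Mul(-1, 3))) = Mul(Rational(-1, 9), Add(-1, -3)) = Mul(Rational(-1, 9), -4) = Rational(4, 9))
N = 3 (N = Add(8, Add(7, -12)) = Add(8, -5) = 3)
Pow(Add(N, Function('Q')(-5)), 2) = Pow(Add(3, Rational(4, 9)), 2) = Pow(Rational(31, 9), 2) = Rational(961, 81)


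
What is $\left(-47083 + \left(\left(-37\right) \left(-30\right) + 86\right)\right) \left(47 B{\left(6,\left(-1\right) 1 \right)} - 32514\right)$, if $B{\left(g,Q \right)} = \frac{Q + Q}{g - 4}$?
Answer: $1494126607$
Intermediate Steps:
$B{\left(g,Q \right)} = \frac{2 Q}{-4 + g}$
$\left(-47083 + \left(\left(-37\right) \left(-30\right) + 86\right)\right) \left(47 B{\left(6,\left(-1\right) 1 \right)} - 32514\right) = \left(-47083 + \left(\left(-37\right) \left(-30\right) + 86\right)\right) \left(47 \frac{2 \left(\left(-1\right) 1\right)}{-4 + 6} - 32514\right) = \left(-47083 + \left(1110 + 86\right)\right) \left(47 \cdot 2 \left(-1\right) \frac{1}{2} - 32514\right) = \left(-47083 + 1196\right) \left(47 \cdot 2 \left(-1\right) \frac{1}{2} - 32514\right) = - 45887 \left(47 \left(-1\right) - 32514\right) = - 45887 \left(-47 - 32514\right) = \left(-45887\right) \left(-32561\right) = 1494126607$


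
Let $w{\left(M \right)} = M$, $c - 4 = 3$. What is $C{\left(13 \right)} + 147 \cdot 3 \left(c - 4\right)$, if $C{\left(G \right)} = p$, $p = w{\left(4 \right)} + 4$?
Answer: $1331$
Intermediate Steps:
$c = 7$ ($c = 4 + 3 = 7$)
$p = 8$ ($p = 4 + 4 = 8$)
$C{\left(G \right)} = 8$
$C{\left(13 \right)} + 147 \cdot 3 \left(c - 4\right) = 8 + 147 \cdot 3 \left(7 - 4\right) = 8 + 147 \cdot 3 \cdot 3 = 8 + 147 \cdot 9 = 8 + 1323 = 1331$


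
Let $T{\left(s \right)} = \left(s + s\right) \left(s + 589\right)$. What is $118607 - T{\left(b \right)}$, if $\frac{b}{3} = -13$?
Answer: $161507$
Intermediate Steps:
$b = -39$ ($b = 3 \left(-13\right) = -39$)
$T{\left(s \right)} = 2 s \left(589 + s\right)$
$118607 - T{\left(b \right)} = 118607 - 2 \left(-39\right) \left(589 - 39\right) = 118607 - 2 \left(-39\right) 550 = 118607 - -42900 = 118607 + 42900 = 161507$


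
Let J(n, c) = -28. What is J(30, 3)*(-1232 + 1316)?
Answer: -2352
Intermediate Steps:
J(30, 3)*(-1232 + 1316) = -28*(-1232 + 1316) = -28*84 = -2352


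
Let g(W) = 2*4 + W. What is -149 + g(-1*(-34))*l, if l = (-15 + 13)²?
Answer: 19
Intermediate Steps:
g(W) = 8 + W
l = 4 (l = (-2)² = 4)
-149 + g(-1*(-34))*l = -149 + (8 - 1*(-34))*4 = -149 + (8 + 34)*4 = -149 + 42*4 = -149 + 168 = 19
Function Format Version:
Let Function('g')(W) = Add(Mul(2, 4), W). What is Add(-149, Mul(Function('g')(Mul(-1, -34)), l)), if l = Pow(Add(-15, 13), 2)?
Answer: 19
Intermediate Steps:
Function('g')(W) = Add(8, W)
l = 4 (l = Pow(-2, 2) = 4)
Add(-149, Mul(Function('g')(Mul(-1, -34)), l)) = Add(-149, Mul(Add(8, Mul(-1, -34)), 4)) = Add(-149, Mul(Add(8, 34), 4)) = Add(-149, Mul(42, 4)) = Add(-149, 168) = 19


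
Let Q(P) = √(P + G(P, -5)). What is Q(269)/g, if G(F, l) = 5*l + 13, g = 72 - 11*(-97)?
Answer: √257/1139 ≈ 0.014075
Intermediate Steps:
g = 1139 (g = 72 + 1067 = 1139)
G(F, l) = 13 + 5*l
Q(P) = √(-12 + P) (Q(P) = √(P + (13 + 5*(-5))) = √(P + (13 - 25)) = √(P - 12) = √(-12 + P))
Q(269)/g = √(-12 + 269)/1139 = √257*(1/1139) = √257/1139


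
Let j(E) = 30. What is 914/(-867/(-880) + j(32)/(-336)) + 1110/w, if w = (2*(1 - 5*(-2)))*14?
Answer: 870120005/849926 ≈ 1023.8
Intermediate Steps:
w = 308 (w = (2*(1 + 10))*14 = (2*11)*14 = 22*14 = 308)
914/(-867/(-880) + j(32)/(-336)) + 1110/w = 914/(-867/(-880) + 30/(-336)) + 1110/308 = 914/(-867*(-1/880) + 30*(-1/336)) + 1110*(1/308) = 914/(867/880 - 5/56) + 555/154 = 914/(5519/6160) + 555/154 = 914*(6160/5519) + 555/154 = 5630240/5519 + 555/154 = 870120005/849926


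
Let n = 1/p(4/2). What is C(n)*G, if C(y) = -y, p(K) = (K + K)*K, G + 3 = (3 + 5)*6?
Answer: -45/8 ≈ -5.6250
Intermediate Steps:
G = 45 (G = -3 + (3 + 5)*6 = -3 + 8*6 = -3 + 48 = 45)
p(K) = 2*K² (p(K) = (2*K)*K = 2*K²)
n = ⅛ (n = 1/(2*(4/2)²) = 1/(2*(4*(½))²) = 1/(2*2²) = 1/(2*4) = 1/8 = ⅛ ≈ 0.12500)
C(n)*G = -1*⅛*45 = -⅛*45 = -45/8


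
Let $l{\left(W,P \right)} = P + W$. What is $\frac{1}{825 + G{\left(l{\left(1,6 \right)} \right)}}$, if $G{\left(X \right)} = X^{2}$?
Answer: $\frac{1}{874} \approx 0.0011442$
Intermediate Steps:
$\frac{1}{825 + G{\left(l{\left(1,6 \right)} \right)}} = \frac{1}{825 + \left(6 + 1\right)^{2}} = \frac{1}{825 + 7^{2}} = \frac{1}{825 + 49} = \frac{1}{874}$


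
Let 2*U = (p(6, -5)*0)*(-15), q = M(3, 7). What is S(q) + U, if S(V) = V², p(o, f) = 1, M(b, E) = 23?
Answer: 529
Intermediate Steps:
q = 23
U = 0 (U = ((1*0)*(-15))/2 = (0*(-15))/2 = (½)*0 = 0)
S(q) + U = 23² + 0 = 529 + 0 = 529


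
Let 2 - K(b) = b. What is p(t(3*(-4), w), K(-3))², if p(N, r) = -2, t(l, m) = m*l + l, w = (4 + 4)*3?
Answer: 4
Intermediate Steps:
K(b) = 2 - b
w = 24 (w = 8*3 = 24)
t(l, m) = l + l*m (t(l, m) = l*m + l = l + l*m)
p(t(3*(-4), w), K(-3))² = (-2)² = 4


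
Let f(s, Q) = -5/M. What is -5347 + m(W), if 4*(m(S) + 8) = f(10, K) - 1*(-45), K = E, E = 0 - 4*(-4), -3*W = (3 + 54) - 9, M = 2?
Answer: -42755/8 ≈ -5344.4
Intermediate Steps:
W = -16 (W = -((3 + 54) - 9)/3 = -(57 - 9)/3 = -⅓*48 = -16)
E = 16 (E = 0 + 16 = 16)
K = 16
f(s, Q) = -5/2
m(S) = 21/8 (m(S) = -8 + (-5/2 - 1*(-45))/4 = -8 + (-5/2 + 45)/4 = -8 + (¼)*(85/2) = -8 + 85/8 = 21/8)
-5347 + m(W) = -5347 + 21/8 = -42755/8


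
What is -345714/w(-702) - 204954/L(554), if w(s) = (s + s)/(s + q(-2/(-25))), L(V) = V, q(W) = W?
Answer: -140336847587/810225 ≈ -1.7321e+5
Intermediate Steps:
w(s) = 2*s/(2/25 + s) (w(s) = (s + s)/(s - 2/(-25)) = (2*s)/(s - 2*(-1/25)) = (2*s)/(s + 2/25) = (2*s)/(2/25 + s) = 2*s/(2/25 + s))
-345714/w(-702) - 204954/L(554) = -345714/(50*(-702)/(2 + 25*(-702))) - 204954/554 = -345714/(50*(-702)/(2 - 17550)) - 204954*1/554 = -345714/(50*(-702)/(-17548)) - 102477/277 = -345714/(50*(-702)*(-1/17548)) - 102477/277 = -345714/8775/4387 - 102477/277 = -345714*4387/8775 - 102477/277 = -505549106/2925 - 102477/277 = -140336847587/810225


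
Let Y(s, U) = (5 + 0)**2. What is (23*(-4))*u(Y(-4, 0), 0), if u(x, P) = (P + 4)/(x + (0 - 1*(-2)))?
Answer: -368/27 ≈ -13.630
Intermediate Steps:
Y(s, U) = 25 (Y(s, U) = 5**2 = 25)
u(x, P) = (4 + P)/(2 + x) (u(x, P) = (4 + P)/(x + (0 + 2)) = (4 + P)/(x + 2) = (4 + P)/(2 + x))
(23*(-4))*u(Y(-4, 0), 0) = (23*(-4))*((4 + 0)/(2 + 25)) = -92*4/27 = -368/27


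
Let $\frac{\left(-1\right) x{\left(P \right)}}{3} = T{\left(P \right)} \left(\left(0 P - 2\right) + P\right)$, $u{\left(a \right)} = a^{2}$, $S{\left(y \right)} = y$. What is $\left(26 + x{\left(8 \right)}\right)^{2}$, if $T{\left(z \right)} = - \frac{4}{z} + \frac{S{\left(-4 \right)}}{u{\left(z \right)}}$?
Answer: $\frac{83521}{64} \approx 1305.0$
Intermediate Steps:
$T{\left(z \right)} = - \frac{4}{z} - \frac{4}{z^{2}}$
$x{\left(P \right)} = - \frac{12 \left(-1 - P\right) \left(-2 + P\right)}{P^{2}}$ ($x{\left(P \right)} = - 3 \frac{4 \left(-1 - P\right)}{P^{2}} \left(\left(0 P - 2\right) + P\right) = - 3 \frac{4 \left(-1 - P\right)}{P^{2}} \left(\left(0 - 2\right) + P\right) = - 3 \frac{4 \left(-1 - P\right)}{P^{2}} \left(-2 + P\right) = - 3 \frac{4 \left(-1 - P\right) \left(-2 + P\right)}{P^{2}} = - \frac{12 \left(-1 - P\right) \left(-2 + P\right)}{P^{2}}$)
$\left(26 + x{\left(8 \right)}\right)^{2} = \left(26 - \left(-12 + \frac{3}{2} + \frac{3}{8}\right)\right)^{2} = \left(26 - - \frac{81}{8}\right)^{2} = \left(26 + \frac{81}{8}\right)^{2} = \left(\frac{289}{8}\right)^{2} = \frac{83521}{64}$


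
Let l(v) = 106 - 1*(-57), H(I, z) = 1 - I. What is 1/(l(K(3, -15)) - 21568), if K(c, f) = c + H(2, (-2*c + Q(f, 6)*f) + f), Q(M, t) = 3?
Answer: -1/21405 ≈ -4.6718e-5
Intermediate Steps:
K(c, f) = -1 + c (K(c, f) = c + (1 - 1*2) = c + (1 - 2) = c - 1 = -1 + c)
l(v) = 163 (l(v) = 106 + 57 = 163)
1/(l(K(3, -15)) - 21568) = 1/(163 - 21568) = 1/(-21405) = -1/21405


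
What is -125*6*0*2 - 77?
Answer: -77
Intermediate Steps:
-125*6*0*2 - 77 = -0*2 - 77 = -125*0 - 77 = 0 - 77 = -77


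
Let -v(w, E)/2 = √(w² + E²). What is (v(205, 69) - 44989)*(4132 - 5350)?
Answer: 54796602 + 2436*√46786 ≈ 5.5324e+7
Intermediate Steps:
v(w, E) = -2*√(E² + w²) (v(w, E) = -2*√(w² + E²) = -2*√(E² + w²))
(v(205, 69) - 44989)*(4132 - 5350) = (-2*√(69² + 205²) - 44989)*(4132 - 5350) = (-2*√(4761 + 42025) - 44989)*(-1218) = (-2*√46786 - 44989)*(-1218) = (-44989 - 2*√46786)*(-1218) = 54796602 + 2436*√46786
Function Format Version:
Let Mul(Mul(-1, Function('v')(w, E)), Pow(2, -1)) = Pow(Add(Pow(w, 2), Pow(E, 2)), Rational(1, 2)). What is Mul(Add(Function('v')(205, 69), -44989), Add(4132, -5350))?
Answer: Add(54796602, Mul(2436, Pow(46786, Rational(1, 2)))) ≈ 5.5324e+7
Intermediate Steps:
Function('v')(w, E) = Mul(-2, Pow(Add(Pow(E, 2), Pow(w, 2)), Rational(1, 2))) (Function('v')(w, E) = Mul(-2, Pow(Add(Pow(w, 2), Pow(E, 2)), Rational(1, 2))) = Mul(-2, Pow(Add(Pow(E, 2), Pow(w, 2)), Rational(1, 2))))
Mul(Add(Function('v')(205, 69), -44989), Add(4132, -5350)) = Mul(Add(Mul(-2, Pow(Add(Pow(69, 2), Pow(205, 2)), Rational(1, 2))), -44989), Add(4132, -5350)) = Mul(Add(Mul(-2, Pow(Add(4761, 42025), Rational(1, 2))), -44989), -1218) = Mul(Add(Mul(-2, Pow(46786, Rational(1, 2))), -44989), -1218) = Mul(Add(-44989, Mul(-2, Pow(46786, Rational(1, 2)))), -1218) = Add(54796602, Mul(2436, Pow(46786, Rational(1, 2))))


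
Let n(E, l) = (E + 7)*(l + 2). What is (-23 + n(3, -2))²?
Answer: 529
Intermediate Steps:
n(E, l) = (2 + l)*(7 + E) (n(E, l) = (7 + E)*(2 + l) = (2 + l)*(7 + E))
(-23 + n(3, -2))² = (-23 + (14 + 2*3 + 7*(-2) + 3*(-2)))² = (-23 + (14 + 6 - 14 - 6))² = (-23 + 0)² = (-23)² = 529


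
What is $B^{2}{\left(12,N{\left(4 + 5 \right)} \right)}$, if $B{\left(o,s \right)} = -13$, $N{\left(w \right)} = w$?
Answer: $169$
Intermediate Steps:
$B^{2}{\left(12,N{\left(4 + 5 \right)} \right)} = \left(-13\right)^{2} = 169$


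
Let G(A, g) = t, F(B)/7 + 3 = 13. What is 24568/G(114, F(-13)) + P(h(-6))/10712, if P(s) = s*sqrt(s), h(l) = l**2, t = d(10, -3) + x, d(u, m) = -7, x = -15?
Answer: -16447979/14729 ≈ -1116.7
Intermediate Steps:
F(B) = 70 (F(B) = -21 + 7*13 = -21 + 91 = 70)
t = -22 (t = -7 - 15 = -22)
P(s) = s**(3/2)
G(A, g) = -22
24568/G(114, F(-13)) + P(h(-6))/10712 = 24568/(-22) + ((-6)**2)**(3/2)/10712 = 24568*(-1/22) + 36**(3/2)*(1/10712) = -12284/11 + 216*(1/10712) = -12284/11 + 27/1339 = -16447979/14729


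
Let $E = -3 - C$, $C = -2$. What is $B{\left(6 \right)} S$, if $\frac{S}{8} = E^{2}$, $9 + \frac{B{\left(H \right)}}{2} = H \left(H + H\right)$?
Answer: $1008$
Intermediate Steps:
$B{\left(H \right)} = -18 + 4 H^{2}$ ($B{\left(H \right)} = -18 + 2 H \left(H + H\right) = -18 + 2 H 2 H = -18 + 2 \cdot 2 H^{2} = -18 + 4 H^{2}$)
$E = -1$ ($E = -3 - -2 = -3 + 2 = -1$)
$S = 8$ ($S = 8 \left(-1\right)^{2} = 8 \cdot 1 = 8$)
$B{\left(6 \right)} S = \left(-18 + 4 \cdot 6^{2}\right) 8 = \left(-18 + 4 \cdot 36\right) 8 = \left(-18 + 144\right) 8 = 126 \cdot 8 = 1008$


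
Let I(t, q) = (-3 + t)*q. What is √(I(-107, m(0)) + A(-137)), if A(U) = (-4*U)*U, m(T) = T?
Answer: 274*I ≈ 274.0*I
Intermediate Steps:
A(U) = -4*U²
I(t, q) = q*(-3 + t)
√(I(-107, m(0)) + A(-137)) = √(0*(-3 - 107) - 4*(-137)²) = √(0*(-110) - 4*18769) = √(0 - 75076) = √(-75076) = 274*I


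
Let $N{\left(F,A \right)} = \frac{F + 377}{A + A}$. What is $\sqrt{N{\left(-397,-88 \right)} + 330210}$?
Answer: $\frac{\sqrt{159821695}}{22} \approx 574.64$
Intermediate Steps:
$N{\left(F,A \right)} = \frac{377 + F}{2 A}$
$\sqrt{N{\left(-397,-88 \right)} + 330210} = \sqrt{\frac{377 - 397}{2 \left(-88\right)} + 330210} = \sqrt{\frac{1}{2} \left(- \frac{1}{88}\right) \left(-20\right) + 330210} = \sqrt{\frac{5}{44} + 330210} = \sqrt{\frac{14529245}{44}} = \frac{\sqrt{159821695}}{22}$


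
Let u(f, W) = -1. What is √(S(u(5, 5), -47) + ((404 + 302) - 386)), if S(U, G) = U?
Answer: √319 ≈ 17.861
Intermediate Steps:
√(S(u(5, 5), -47) + ((404 + 302) - 386)) = √(-1 + ((404 + 302) - 386)) = √(-1 + (706 - 386)) = √(-1 + 320) = √319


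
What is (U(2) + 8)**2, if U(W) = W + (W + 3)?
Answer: 225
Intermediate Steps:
U(W) = 3 + 2*W (U(W) = W + (3 + W) = 3 + 2*W)
(U(2) + 8)**2 = ((3 + 2*2) + 8)**2 = ((3 + 4) + 8)**2 = (7 + 8)**2 = 15**2 = 225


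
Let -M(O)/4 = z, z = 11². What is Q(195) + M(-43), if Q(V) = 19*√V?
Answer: -484 + 19*√195 ≈ -218.68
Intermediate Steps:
z = 121
M(O) = -484 (M(O) = -4*121 = -484)
Q(195) + M(-43) = 19*√195 - 484 = -484 + 19*√195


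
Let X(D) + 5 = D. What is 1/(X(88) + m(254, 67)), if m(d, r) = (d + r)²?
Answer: 1/103124 ≈ 9.6971e-6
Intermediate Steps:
X(D) = -5 + D
1/(X(88) + m(254, 67)) = 1/((-5 + 88) + (254 + 67)²) = 1/(83 + 321²) = 1/(83 + 103041) = 1/103124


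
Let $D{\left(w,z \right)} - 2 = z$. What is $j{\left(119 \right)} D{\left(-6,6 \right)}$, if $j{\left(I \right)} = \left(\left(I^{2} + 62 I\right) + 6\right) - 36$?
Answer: $172072$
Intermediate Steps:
$j{\left(I \right)} = -30 + I^{2} + 62 I$ ($j{\left(I \right)} = \left(6 + I^{2} + 62 I\right) - 36 = -30 + I^{2} + 62 I$)
$D{\left(w,z \right)} = 2 + z$
$j{\left(119 \right)} D{\left(-6,6 \right)} = \left(-30 + 119^{2} + 62 \cdot 119\right) \left(2 + 6\right) = \left(-30 + 14161 + 7378\right) 8 = 21509 \cdot 8 = 172072$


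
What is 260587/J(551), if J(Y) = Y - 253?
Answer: 260587/298 ≈ 874.45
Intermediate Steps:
J(Y) = -253 + Y
260587/J(551) = 260587/(-253 + 551) = 260587/298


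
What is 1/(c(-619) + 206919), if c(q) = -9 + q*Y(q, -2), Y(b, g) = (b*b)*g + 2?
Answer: 1/474558990 ≈ 2.1072e-9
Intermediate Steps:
Y(b, g) = 2 + g*b**2 (Y(b, g) = b**2*g + 2 = g*b**2 + 2 = 2 + g*b**2)
c(q) = -9 + q*(2 - 2*q**2)
1/(c(-619) + 206919) = 1/((-9 - 2*(-619)**3 + 2*(-619)) + 206919) = 1/((-9 - 2*(-237176659) - 1238) + 206919) = 1/((-9 + 474353318 - 1238) + 206919) = 1/(474352071 + 206919) = 1/474558990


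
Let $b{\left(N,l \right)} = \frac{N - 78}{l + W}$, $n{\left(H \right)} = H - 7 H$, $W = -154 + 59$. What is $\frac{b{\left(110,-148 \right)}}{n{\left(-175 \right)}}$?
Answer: $- \frac{16}{127575} \approx -0.00012542$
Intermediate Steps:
$W = -95$
$n{\left(H \right)} = - 6 H$
$b{\left(N,l \right)} = \frac{-78 + N}{-95 + l}$ ($b{\left(N,l \right)} = \frac{N - 78}{l - 95} = \frac{-78 + N}{-95 + l}$)
$\frac{b{\left(110,-148 \right)}}{n{\left(-175 \right)}} = \frac{\frac{1}{-95 - 148} \left(-78 + 110\right)}{\left(-6\right) \left(-175\right)} = \frac{\frac{1}{-243} \cdot 32}{1050} = \left(- \frac{1}{243}\right) 32 \cdot \frac{1}{1050} = \left(- \frac{32}{243}\right) \frac{1}{1050} = - \frac{16}{127575}$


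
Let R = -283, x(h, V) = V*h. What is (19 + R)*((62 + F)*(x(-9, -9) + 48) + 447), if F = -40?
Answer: -867240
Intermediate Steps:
(19 + R)*((62 + F)*(x(-9, -9) + 48) + 447) = (19 - 283)*((62 - 40)*(-9*(-9) + 48) + 447) = -264*(22*(81 + 48) + 447) = -264*(22*129 + 447) = -264*(2838 + 447) = -264*3285 = -867240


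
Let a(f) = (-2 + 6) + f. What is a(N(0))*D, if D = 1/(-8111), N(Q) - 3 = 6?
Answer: -13/8111 ≈ -0.0016028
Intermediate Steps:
N(Q) = 9 (N(Q) = 3 + 6 = 9)
a(f) = 4 + f
D = -1/8111 ≈ -0.00012329
a(N(0))*D = (4 + 9)*(-1/8111) = 13*(-1/8111) = -13/8111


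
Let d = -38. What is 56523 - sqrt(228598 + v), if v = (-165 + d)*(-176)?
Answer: 56523 - sqrt(264326) ≈ 56009.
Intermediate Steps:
v = 35728 (v = (-165 - 38)*(-176) = -203*(-176) = 35728)
56523 - sqrt(228598 + v) = 56523 - sqrt(228598 + 35728) = 56523 - sqrt(264326)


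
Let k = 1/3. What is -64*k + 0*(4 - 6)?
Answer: -64/3 ≈ -21.333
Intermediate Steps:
k = ⅓ ≈ 0.33333
-64*k + 0*(4 - 6) = -64*⅓ + 0*(4 - 6) = -64/3 + 0*(-2) = -64/3 + 0 = -64/3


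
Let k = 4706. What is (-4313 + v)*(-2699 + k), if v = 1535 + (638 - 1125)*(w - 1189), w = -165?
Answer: 1317836340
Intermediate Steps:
v = 660933 (v = 1535 + (638 - 1125)*(-165 - 1189) = 1535 - 487*(-1354) = 1535 + 659398 = 660933)
(-4313 + v)*(-2699 + k) = (-4313 + 660933)*(-2699 + 4706) = 656620*2007 = 1317836340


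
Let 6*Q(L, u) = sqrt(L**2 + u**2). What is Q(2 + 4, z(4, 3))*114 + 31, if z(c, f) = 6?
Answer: 31 + 114*sqrt(2) ≈ 192.22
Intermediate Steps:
Q(L, u) = sqrt(L**2 + u**2)/6
Q(2 + 4, z(4, 3))*114 + 31 = (sqrt((2 + 4)**2 + 6**2)/6)*114 + 31 = (sqrt(6**2 + 36)/6)*114 + 31 = (sqrt(36 + 36)/6)*114 + 31 = (sqrt(72)/6)*114 + 31 = ((6*sqrt(2))/6)*114 + 31 = sqrt(2)*114 + 31 = 114*sqrt(2) + 31 = 31 + 114*sqrt(2)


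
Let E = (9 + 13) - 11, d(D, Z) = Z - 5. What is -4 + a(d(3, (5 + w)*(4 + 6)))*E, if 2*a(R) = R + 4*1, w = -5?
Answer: -19/2 ≈ -9.5000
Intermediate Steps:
d(D, Z) = -5 + Z
E = 11 (E = 22 - 11 = 11)
a(R) = 2 + R/2 (a(R) = (R + 4*1)/2 = (R + 4)/2 = (4 + R)/2 = 2 + R/2)
-4 + a(d(3, (5 + w)*(4 + 6)))*E = -4 + (2 + (-5 + (5 - 5)*(4 + 6))/2)*11 = -4 + (2 + (-5 + 0*10)/2)*11 = -4 + (2 + (-5 + 0)/2)*11 = -4 + (2 + (½)*(-5))*11 = -4 + (2 - 5/2)*11 = -4 - ½*11 = -4 - 11/2 = -19/2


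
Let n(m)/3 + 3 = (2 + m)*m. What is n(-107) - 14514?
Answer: 19182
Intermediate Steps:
n(m) = -9 + 3*m*(2 + m) (n(m) = -9 + 3*((2 + m)*m) = -9 + 3*(m*(2 + m)) = -9 + 3*m*(2 + m))
n(-107) - 14514 = (-9 + 3*(-107)² + 6*(-107)) - 14514 = (-9 + 3*11449 - 642) - 14514 = (-9 + 34347 - 642) - 14514 = 33696 - 14514 = 19182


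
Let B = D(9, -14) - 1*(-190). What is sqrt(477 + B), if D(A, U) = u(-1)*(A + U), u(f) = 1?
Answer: sqrt(662) ≈ 25.729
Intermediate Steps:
D(A, U) = A + U (D(A, U) = 1*(A + U) = A + U)
B = 185 (B = (9 - 14) - 1*(-190) = -5 + 190 = 185)
sqrt(477 + B) = sqrt(477 + 185) = sqrt(662)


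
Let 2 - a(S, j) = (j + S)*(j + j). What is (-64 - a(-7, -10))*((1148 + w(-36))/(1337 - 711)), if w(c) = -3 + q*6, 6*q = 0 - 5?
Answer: 156180/313 ≈ 498.98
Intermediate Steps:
q = -5/6 (q = (0 - 5)/6 = (1/6)*(-5) = -5/6 ≈ -0.83333)
a(S, j) = 2 - 2*j*(S + j) (a(S, j) = 2 - (j + S)*(j + j) = 2 - (S + j)*2*j = 2 - 2*j*(S + j))
w(c) = -8 (w(c) = -3 - 5/6*6 = -3 - 5 = -8)
(-64 - a(-7, -10))*((1148 + w(-36))/(1337 - 711)) = (-64 - (2 - 2*(-10)**2 - 2*(-7)*(-10)))*((1148 - 8)/(1337 - 711)) = (-64 - (2 - 2*100 - 140))*(1140/626) = (-64 - (2 - 200 - 140))*(1140*(1/626)) = (-64 - 1*(-338))*(570/313) = (-64 + 338)*(570/313) = 274*(570/313) = 156180/313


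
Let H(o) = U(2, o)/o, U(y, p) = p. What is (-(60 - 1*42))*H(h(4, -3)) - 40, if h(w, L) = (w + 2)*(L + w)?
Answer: -58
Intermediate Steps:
h(w, L) = (2 + w)*(L + w)
H(o) = 1 (H(o) = o/o = 1)
(-(60 - 1*42))*H(h(4, -3)) - 40 = -(60 - 1*42)*1 - 40 = -(60 - 42)*1 - 40 = -1*18*1 - 40 = -18*1 - 40 = -18 - 40 = -58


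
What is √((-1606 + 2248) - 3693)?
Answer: 3*I*√339 ≈ 55.236*I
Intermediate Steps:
√((-1606 + 2248) - 3693) = √(642 - 3693) = √(-3051) = 3*I*√339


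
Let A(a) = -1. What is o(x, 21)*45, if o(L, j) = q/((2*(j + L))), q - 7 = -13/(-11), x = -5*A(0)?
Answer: 2025/286 ≈ 7.0804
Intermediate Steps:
x = 5 (x = -5*(-1) = 5)
q = 90/11 (q = 7 - 13/(-11) = 7 - 13*(-1/11) = 7 + 13/11 = 90/11 ≈ 8.1818)
o(L, j) = 90/(11*(2*L + 2*j)) (o(L, j) = 90/(11*((2*(j + L)))) = 90/(11*((2*(L + j)))) = 90/(11*(2*L + 2*j)))
o(x, 21)*45 = (45/(11*(5 + 21)))*45 = ((45/11)/26)*45 = ((45/11)*(1/26))*45 = (45/286)*45 = 2025/286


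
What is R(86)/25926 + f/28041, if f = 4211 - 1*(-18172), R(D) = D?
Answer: 97118864/121165161 ≈ 0.80154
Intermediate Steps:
f = 22383 (f = 4211 + 18172 = 22383)
R(86)/25926 + f/28041 = 86/25926 + 22383/28041 = 86*(1/25926) + 22383*(1/28041) = 43/12963 + 7461/9347 = 97118864/121165161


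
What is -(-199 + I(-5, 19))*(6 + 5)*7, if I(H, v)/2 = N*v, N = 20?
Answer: -43197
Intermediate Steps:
I(H, v) = 40*v (I(H, v) = 2*(20*v) = 40*v)
-(-199 + I(-5, 19))*(6 + 5)*7 = -(-199 + 40*19)*(6 + 5)*7 = -(-199 + 760)*11*7 = -561*77 = -1*43197 = -43197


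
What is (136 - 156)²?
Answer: 400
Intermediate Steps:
(136 - 156)² = (-20)² = 400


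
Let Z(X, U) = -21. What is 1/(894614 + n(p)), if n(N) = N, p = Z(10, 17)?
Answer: 1/894593 ≈ 1.1178e-6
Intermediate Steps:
p = -21
1/(894614 + n(p)) = 1/(894614 - 21) = 1/894593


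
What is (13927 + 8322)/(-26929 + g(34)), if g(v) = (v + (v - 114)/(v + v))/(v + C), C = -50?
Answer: -3025864/3662623 ≈ -0.82615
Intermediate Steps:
g(v) = (v + (-114 + v)/(2*v))/(-50 + v) (g(v) = (v + (v - 114)/(v + v))/(v - 50) = (v + (-114 + v)/((2*v)))/(-50 + v) = (v + (-114 + v)*(1/(2*v)))/(-50 + v) = (v + (-114 + v)/(2*v))/(-50 + v))
(13927 + 8322)/(-26929 + g(34)) = (13927 + 8322)/(-26929 + (-57 + 34**2 + (1/2)*34)/(34*(-50 + 34))) = 22249/(-26929 + (1/34)*(-57 + 1156 + 17)/(-16)) = 22249/(-26929 + (1/34)*(-1/16)*1116) = 22249/(-26929 - 279/136) = 22249/(-3662623/136) = 22249*(-136/3662623) = -3025864/3662623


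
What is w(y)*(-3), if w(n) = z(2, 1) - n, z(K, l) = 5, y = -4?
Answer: -27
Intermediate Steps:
w(n) = 5 - n
w(y)*(-3) = (5 - 1*(-4))*(-3) = (5 + 4)*(-3) = 9*(-3) = -27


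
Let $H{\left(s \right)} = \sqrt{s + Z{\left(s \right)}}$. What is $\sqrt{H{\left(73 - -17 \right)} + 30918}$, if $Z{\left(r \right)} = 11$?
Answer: $\sqrt{30918 + \sqrt{101}} \approx 175.86$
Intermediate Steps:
$H{\left(s \right)} = \sqrt{11 + s}$ ($H{\left(s \right)} = \sqrt{s + 11} = \sqrt{11 + s}$)
$\sqrt{H{\left(73 - -17 \right)} + 30918} = \sqrt{\sqrt{11 + \left(73 - -17\right)} + 30918} = \sqrt{\sqrt{11 + \left(73 + 17\right)} + 30918} = \sqrt{\sqrt{11 + 90} + 30918} = \sqrt{\sqrt{101} + 30918} = \sqrt{30918 + \sqrt{101}}$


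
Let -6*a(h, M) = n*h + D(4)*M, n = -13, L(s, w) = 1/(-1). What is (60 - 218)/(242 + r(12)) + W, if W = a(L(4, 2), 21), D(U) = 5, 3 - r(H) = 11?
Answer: -2380/117 ≈ -20.342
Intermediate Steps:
r(H) = -8 (r(H) = 3 - 1*11 = 3 - 11 = -8)
L(s, w) = -1
a(h, M) = -5*M/6 + 13*h/6 (a(h, M) = -(-13*h + 5*M)/6 = -5*M/6 + 13*h/6)
W = -59/3 (W = -⅚*21 + (13/6)*(-1) = -35/2 - 13/6 = -59/3 ≈ -19.667)
(60 - 218)/(242 + r(12)) + W = (60 - 218)/(242 - 8) - 59/3 = -158/234 - 59/3 = -158*1/234 - 59/3 = -79/117 - 59/3 = -2380/117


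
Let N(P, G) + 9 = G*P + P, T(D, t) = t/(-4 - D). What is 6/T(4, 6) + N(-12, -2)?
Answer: -5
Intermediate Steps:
N(P, G) = -9 + P + G*P (N(P, G) = -9 + (G*P + P) = -9 + (P + G*P) = -9 + P + G*P)
6/T(4, 6) + N(-12, -2) = 6/((-1*6/(4 + 4))) + (-9 - 12 - 2*(-12)) = 6/((-1*6/8)) + (-9 - 12 + 24) = 6/((-1*6*1/8)) + 3 = 6/(-3/4) + 3 = 6*(-4/3) + 3 = -8 + 3 = -5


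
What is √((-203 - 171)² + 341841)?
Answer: √481717 ≈ 694.06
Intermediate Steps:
√((-203 - 171)² + 341841) = √((-374)² + 341841) = √(139876 + 341841) = √481717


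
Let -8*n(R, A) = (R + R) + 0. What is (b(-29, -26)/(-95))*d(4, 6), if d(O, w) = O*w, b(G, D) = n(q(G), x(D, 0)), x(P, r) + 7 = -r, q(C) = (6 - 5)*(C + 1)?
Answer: -168/95 ≈ -1.7684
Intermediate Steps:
q(C) = 1 + C (q(C) = 1*(1 + C) = 1 + C)
x(P, r) = -7 - r
n(R, A) = -R/4 (n(R, A) = -((R + R) + 0)/8 = -(2*R + 0)/8 = -R/4)
b(G, D) = -1/4 - G/4 (b(G, D) = -(1 + G)/4 = -1/4 - G/4)
(b(-29, -26)/(-95))*d(4, 6) = ((-1/4 - 1/4*(-29))/(-95))*(4*6) = ((-1/4 + 29/4)*(-1/95))*24 = (7*(-1/95))*24 = -7/95*24 = -168/95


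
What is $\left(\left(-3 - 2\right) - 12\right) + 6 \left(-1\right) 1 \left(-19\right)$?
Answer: $97$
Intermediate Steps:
$\left(\left(-3 - 2\right) - 12\right) + 6 \left(-1\right) 1 \left(-19\right) = \left(-5 - 12\right) + \left(-6\right) 1 \left(-19\right) = -17 - -114 = -17 + 114 = 97$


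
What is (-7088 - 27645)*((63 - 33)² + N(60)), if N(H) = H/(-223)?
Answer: -6968829120/223 ≈ -3.1250e+7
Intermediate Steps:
N(H) = -H/223 (N(H) = H*(-1/223) = -H/223)
(-7088 - 27645)*((63 - 33)² + N(60)) = (-7088 - 27645)*((63 - 33)² - 1/223*60) = -34733*(30² - 60/223) = -34733*(900 - 60/223) = -34733*200640/223 = -6968829120/223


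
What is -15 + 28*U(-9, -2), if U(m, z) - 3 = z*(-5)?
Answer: 349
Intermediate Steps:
U(m, z) = 3 - 5*z (U(m, z) = 3 + z*(-5) = 3 - 5*z)
-15 + 28*U(-9, -2) = -15 + 28*(3 - 5*(-2)) = -15 + 28*(3 + 10) = -15 + 28*13 = -15 + 364 = 349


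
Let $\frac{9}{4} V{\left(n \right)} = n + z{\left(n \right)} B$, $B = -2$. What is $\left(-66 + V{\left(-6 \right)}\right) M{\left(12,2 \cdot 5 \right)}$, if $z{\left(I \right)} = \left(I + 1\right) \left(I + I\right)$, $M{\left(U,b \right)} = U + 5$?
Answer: $-2074$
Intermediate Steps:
$M{\left(U,b \right)} = 5 + U$
$z{\left(I \right)} = 2 I \left(1 + I\right)$ ($z{\left(I \right)} = \left(1 + I\right) 2 I = 2 I \left(1 + I\right)$)
$V{\left(n \right)} = \frac{4 n}{9} - \frac{16 n \left(1 + n\right)}{9}$ ($V{\left(n \right)} = \frac{4 \left(n + 2 n \left(1 + n\right) \left(-2\right)\right)}{9} = \frac{4 \left(n - 4 n \left(1 + n\right)\right)}{9} = \frac{4 n}{9} - \frac{16 n \left(1 + n\right)}{9}$)
$\left(-66 + V{\left(-6 \right)}\right) M{\left(12,2 \cdot 5 \right)} = \left(-66 + \frac{4}{9} \left(-6\right) \left(-3 - -24\right)\right) \left(5 + 12\right) = \left(-66 + \frac{4}{9} \left(-6\right) \left(-3 + 24\right)\right) 17 = \left(-66 + \frac{4}{9} \left(-6\right) 21\right) 17 = \left(-66 - 56\right) 17 = \left(-122\right) 17 = -2074$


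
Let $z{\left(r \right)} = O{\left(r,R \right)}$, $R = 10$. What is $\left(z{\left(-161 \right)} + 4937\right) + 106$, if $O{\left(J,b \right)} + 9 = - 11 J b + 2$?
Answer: $22746$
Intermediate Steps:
$O{\left(J,b \right)} = -7 - 11 J b$ ($O{\left(J,b \right)} = -9 + \left(- 11 J b + 2\right) = -9 - \left(-2 + 11 J b\right) = -7 - 11 J b$)
$z{\left(r \right)} = -7 - 110 r$ ($z{\left(r \right)} = -7 - 11 r 10 = -7 - 110 r$)
$\left(z{\left(-161 \right)} + 4937\right) + 106 = \left(\left(-7 - -17710\right) + 4937\right) + 106 = \left(\left(-7 + 17710\right) + 4937\right) + 106 = \left(17703 + 4937\right) + 106 = 22640 + 106 = 22746$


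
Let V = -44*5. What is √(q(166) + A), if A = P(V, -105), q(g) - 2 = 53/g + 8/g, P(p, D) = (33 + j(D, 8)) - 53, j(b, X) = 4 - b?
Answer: √2517722/166 ≈ 9.5586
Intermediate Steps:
V = -220
P(p, D) = -16 - D (P(p, D) = (33 + (4 - D)) - 53 = (37 - D) - 53 = -16 - D)
q(g) = 2 + 61/g (q(g) = 2 + (53/g + 8/g) = 2 + 61/g)
A = 89 (A = -16 - 1*(-105) = -16 + 105 = 89)
√(q(166) + A) = √((2 + 61/166) + 89) = √(393/166 + 89) = √(15167/166) = √2517722/166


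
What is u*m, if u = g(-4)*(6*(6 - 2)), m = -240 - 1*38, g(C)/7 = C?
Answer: 186816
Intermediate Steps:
g(C) = 7*C
m = -278 (m = -240 - 38 = -278)
u = -672 (u = (7*(-4))*(6*(6 - 2)) = -168*4 = -28*24 = -672)
u*m = -672*(-278) = 186816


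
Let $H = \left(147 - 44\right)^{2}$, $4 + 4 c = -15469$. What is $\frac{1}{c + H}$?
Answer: $\frac{4}{26963} \approx 0.00014835$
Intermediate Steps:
$c = - \frac{15473}{4}$ ($c = -1 + \frac{1}{4} \left(-15469\right) = -1 - \frac{15469}{4} = - \frac{15473}{4} \approx -3868.3$)
$H = 10609$ ($H = 103^{2} = 10609$)
$\frac{1}{c + H} = \frac{1}{- \frac{15473}{4} + 10609} = \frac{1}{\frac{26963}{4}} = \frac{4}{26963}$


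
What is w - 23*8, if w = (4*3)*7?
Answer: -100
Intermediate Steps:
w = 84 (w = 12*7 = 84)
w - 23*8 = 84 - 23*8 = 84 - 184 = -100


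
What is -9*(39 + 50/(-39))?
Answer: -4413/13 ≈ -339.46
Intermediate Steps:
-9*(39 + 50/(-39)) = -9*(39 + 50*(-1/39)) = -9*(39 - 50/39) = -9*1471/39 = -4413/13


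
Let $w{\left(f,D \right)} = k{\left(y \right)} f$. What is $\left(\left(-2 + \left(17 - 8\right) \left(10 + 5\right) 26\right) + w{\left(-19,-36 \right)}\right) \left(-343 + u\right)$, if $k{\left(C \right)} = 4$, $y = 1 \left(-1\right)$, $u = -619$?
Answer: $-3301584$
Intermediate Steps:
$y = -1$
$w{\left(f,D \right)} = 4 f$
$\left(\left(-2 + \left(17 - 8\right) \left(10 + 5\right) 26\right) + w{\left(-19,-36 \right)}\right) \left(-343 + u\right) = \left(\left(-2 + \left(17 - 8\right) \left(10 + 5\right) 26\right) + 4 \left(-19\right)\right) \left(-343 - 619\right) = \left(\left(-2 + 9 \cdot 15 \cdot 26\right) - 76\right) \left(-962\right) = \left(\left(-2 + 135 \cdot 26\right) - 76\right) \left(-962\right) = \left(\left(-2 + 3510\right) - 76\right) \left(-962\right) = \left(3508 - 76\right) \left(-962\right) = 3432 \left(-962\right) = -3301584$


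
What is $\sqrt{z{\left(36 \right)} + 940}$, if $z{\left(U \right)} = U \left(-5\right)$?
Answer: $2 \sqrt{190} \approx 27.568$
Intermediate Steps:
$z{\left(U \right)} = - 5 U$
$\sqrt{z{\left(36 \right)} + 940} = \sqrt{\left(-5\right) 36 + 940} = \sqrt{-180 + 940} = \sqrt{760} = 2 \sqrt{190}$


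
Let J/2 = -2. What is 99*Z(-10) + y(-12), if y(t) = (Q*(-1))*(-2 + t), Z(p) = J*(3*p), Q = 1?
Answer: 11894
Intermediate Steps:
J = -4 (J = 2*(-2) = -4)
Z(p) = -12*p
y(t) = 2 - t (y(t) = (1*(-1))*(-2 + t) = -(-2 + t) = 2 - t)
99*Z(-10) + y(-12) = 99*(-12*(-10)) + (2 - 1*(-12)) = 99*120 + (2 + 12) = 11880 + 14 = 11894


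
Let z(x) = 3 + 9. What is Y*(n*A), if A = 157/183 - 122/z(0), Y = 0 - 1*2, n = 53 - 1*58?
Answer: -17035/183 ≈ -93.087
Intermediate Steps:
n = -5 (n = 53 - 58 = -5)
z(x) = 12
Y = -2 (Y = 0 - 2 = -2)
A = -3407/366 (A = 157/183 - 122/12 = 157*(1/183) - 122*1/12 = 157/183 - 61/6 = -3407/366 ≈ -9.3087)
Y*(n*A) = -(-10)*(-3407)/366 = -2*17035/366 = -17035/183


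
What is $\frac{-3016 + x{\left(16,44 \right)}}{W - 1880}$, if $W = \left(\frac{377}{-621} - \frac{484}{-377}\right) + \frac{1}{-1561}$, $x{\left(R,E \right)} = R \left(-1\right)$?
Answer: $\frac{554032261692}{343405697321} \approx 1.6133$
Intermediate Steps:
$x{\left(R,E \right)} = - R$
$W = \frac{247082918}{365456637}$ ($W = \left(377 \left(- \frac{1}{621}\right) - - \frac{484}{377}\right) - \frac{1}{1561} = \left(- \frac{377}{621} + \frac{484}{377}\right) - \frac{1}{1561} = \frac{158435}{234117} - \frac{1}{1561} = \frac{247082918}{365456637} \approx 0.67609$)
$\frac{-3016 + x{\left(16,44 \right)}}{W - 1880} = \frac{-3016 - 16}{\frac{247082918}{365456637} - 1880} = \frac{-3016 - 16}{- \frac{686811394642}{365456637}} = \left(-3032\right) \left(- \frac{365456637}{686811394642}\right) = \frac{554032261692}{343405697321}$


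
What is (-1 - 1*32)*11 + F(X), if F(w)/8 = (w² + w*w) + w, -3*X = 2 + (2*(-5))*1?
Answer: -2051/9 ≈ -227.89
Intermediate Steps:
X = 8/3 (X = -(2 + (2*(-5))*1)/3 = -(2 - 10*1)/3 = -(2 - 10)/3 = -⅓*(-8) = 8/3 ≈ 2.6667)
F(w) = 8*w + 16*w² (F(w) = 8*((w² + w*w) + w) = 8*((w² + w²) + w) = 8*(2*w² + w) = 8*(w + 2*w²) = 8*w + 16*w²)
(-1 - 1*32)*11 + F(X) = (-1 - 1*32)*11 + 8*(8/3)*(1 + 2*(8/3)) = (-1 - 32)*11 + 8*(8/3)*(1 + 16/3) = -33*11 + 8*(8/3)*(19/3) = -363 + 1216/9 = -2051/9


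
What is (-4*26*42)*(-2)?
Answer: 8736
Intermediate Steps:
(-4*26*42)*(-2) = -104*42*(-2) = -4368*(-2) = 8736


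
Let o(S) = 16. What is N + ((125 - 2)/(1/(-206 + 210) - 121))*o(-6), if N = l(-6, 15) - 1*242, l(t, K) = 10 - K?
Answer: -42391/161 ≈ -263.30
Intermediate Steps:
N = -247 (N = (10 - 1*15) - 1*242 = (10 - 15) - 242 = -5 - 242 = -247)
N + ((125 - 2)/(1/(-206 + 210) - 121))*o(-6) = -247 + ((125 - 2)/(1/(-206 + 210) - 121))*16 = -247 + (123/(1/4 - 121))*16 = -247 + (123/(-483/4))*16 = -247 + (123*(-4/483))*16 = -247 - 164/161*16 = -247 - 2624/161 = -42391/161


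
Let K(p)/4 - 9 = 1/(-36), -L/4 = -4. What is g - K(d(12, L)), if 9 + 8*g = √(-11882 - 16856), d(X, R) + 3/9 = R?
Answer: -2665/72 + I*√28738/8 ≈ -37.014 + 21.19*I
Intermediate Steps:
L = 16 (L = -4*(-4) = 16)
d(X, R) = -⅓ + R
K(p) = 323/9 (K(p) = 36 + 4/(-36) = 36 + 4*(-1/36) = 36 - ⅑ = 323/9)
g = -9/8 + I*√28738/8 (g = -9/8 + √(-11882 - 16856)/8 = -9/8 + √(-28738)/8 = -9/8 + (I*√28738)/8 = -9/8 + I*√28738/8 ≈ -1.125 + 21.19*I)
g - K(d(12, L)) = (-9/8 + I*√28738/8) - 1*323/9 = (-9/8 + I*√28738/8) - 323/9 = -2665/72 + I*√28738/8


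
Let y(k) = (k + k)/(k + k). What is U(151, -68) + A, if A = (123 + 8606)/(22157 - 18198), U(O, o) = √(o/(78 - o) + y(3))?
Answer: 8729/3959 + √2847/73 ≈ 2.9358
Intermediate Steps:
y(k) = 1 (y(k) = (2*k)/((2*k)) = (2*k)*(1/(2*k)) = 1)
U(O, o) = √(1 + o/(78 - o)) (U(O, o) = √(o/(78 - o) + 1) = √(1 + o/(78 - o)))
A = 8729/3959 ≈ 2.2048
U(151, -68) + A = √78*√(-1/(-78 - 68)) + 8729/3959 = √78*√(-1/(-146)) + 8729/3959 = √78*√(-1*(-1/146)) + 8729/3959 = √78*√(1/146) + 8729/3959 = √78*(√146/146) + 8729/3959 = √2847/73 + 8729/3959 = 8729/3959 + √2847/73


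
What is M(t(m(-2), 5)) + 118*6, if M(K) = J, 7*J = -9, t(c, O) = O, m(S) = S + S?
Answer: 4947/7 ≈ 706.71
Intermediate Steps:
m(S) = 2*S
J = -9/7 (J = (⅐)*(-9) = -9/7 ≈ -1.2857)
M(K) = -9/7
M(t(m(-2), 5)) + 118*6 = -9/7 + 118*6 = -9/7 + 708 = 4947/7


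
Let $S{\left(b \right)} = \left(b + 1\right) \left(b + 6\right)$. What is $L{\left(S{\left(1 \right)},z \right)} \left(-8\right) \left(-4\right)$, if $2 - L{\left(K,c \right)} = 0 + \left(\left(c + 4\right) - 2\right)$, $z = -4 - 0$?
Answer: $128$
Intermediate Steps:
$S{\left(b \right)} = \left(1 + b\right) \left(6 + b\right)$
$z = -4$ ($z = -4 + 0 = -4$)
$L{\left(K,c \right)} = - c$ ($L{\left(K,c \right)} = 2 - \left(0 + \left(\left(c + 4\right) - 2\right)\right) = 2 - \left(0 + \left(\left(4 + c\right) - 2\right)\right) = 2 - \left(0 + \left(2 + c\right)\right) = 2 - \left(2 + c\right) = - c$)
$L{\left(S{\left(1 \right)},z \right)} \left(-8\right) \left(-4\right) = \left(-1\right) \left(-4\right) \left(-8\right) \left(-4\right) = 4 \left(-8\right) \left(-4\right) = \left(-32\right) \left(-4\right) = 128$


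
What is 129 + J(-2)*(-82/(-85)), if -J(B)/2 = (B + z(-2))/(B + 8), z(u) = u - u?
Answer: 33059/255 ≈ 129.64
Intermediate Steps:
z(u) = 0
J(B) = -2*B/(8 + B) (J(B) = -2*(B + 0)/(B + 8) = -2*B/(8 + B))
129 + J(-2)*(-82/(-85)) = 129 + (-2*(-2)/(8 - 2))*(-82/(-85)) = 129 + (-2*(-2)/6)*(-82*(-1/85)) = 129 - 2*(-2)*1/6*(82/85) = 129 + (2/3)*(82/85) = 129 + 164/255 = 33059/255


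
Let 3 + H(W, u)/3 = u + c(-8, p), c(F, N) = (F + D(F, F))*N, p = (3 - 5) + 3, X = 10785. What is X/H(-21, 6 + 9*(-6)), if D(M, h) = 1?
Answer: -3595/58 ≈ -61.983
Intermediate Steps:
p = 1 (p = -2 + 3 = 1)
c(F, N) = N*(1 + F) (c(F, N) = (F + 1)*N = (1 + F)*N = N*(1 + F))
H(W, u) = -30 + 3*u (H(W, u) = -9 + 3*(u + 1*(1 - 8)) = -9 + 3*(u + 1*(-7)) = -9 + 3*(u - 7) = -9 + 3*(-7 + u) = -9 + (-21 + 3*u) = -30 + 3*u)
X/H(-21, 6 + 9*(-6)) = 10785/(-30 + 3*(6 + 9*(-6))) = 10785/(-30 + 3*(6 - 54)) = 10785/(-30 + 3*(-48)) = 10785/(-30 - 144) = 10785/(-174) = 10785*(-1/174) = -3595/58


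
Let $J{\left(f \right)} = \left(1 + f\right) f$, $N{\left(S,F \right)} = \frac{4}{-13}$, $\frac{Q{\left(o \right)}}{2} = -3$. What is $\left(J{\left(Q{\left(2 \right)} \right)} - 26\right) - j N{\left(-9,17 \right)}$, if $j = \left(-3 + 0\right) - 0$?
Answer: $\frac{40}{13} \approx 3.0769$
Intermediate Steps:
$Q{\left(o \right)} = -6$ ($Q{\left(o \right)} = 2 \left(-3\right) = -6$)
$N{\left(S,F \right)} = - \frac{4}{13}$ ($N{\left(S,F \right)} = 4 \left(- \frac{1}{13}\right) = - \frac{4}{13}$)
$j = -3$ ($j = -3 + 0 = -3$)
$J{\left(f \right)} = f \left(1 + f\right)$
$\left(J{\left(Q{\left(2 \right)} \right)} - 26\right) - j N{\left(-9,17 \right)} = \left(- 6 \left(1 - 6\right) - 26\right) - \left(-3\right) \left(- \frac{4}{13}\right) = \left(\left(-6\right) \left(-5\right) - 26\right) - \frac{12}{13} = \left(30 - 26\right) - \frac{12}{13} = 4 - \frac{12}{13} = \frac{40}{13}$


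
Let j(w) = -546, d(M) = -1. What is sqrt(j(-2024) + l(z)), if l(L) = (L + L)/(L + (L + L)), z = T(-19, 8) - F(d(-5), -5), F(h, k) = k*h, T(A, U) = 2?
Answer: 2*I*sqrt(1227)/3 ≈ 23.352*I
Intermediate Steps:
F(h, k) = h*k
z = -3 (z = 2 - (-1)*(-5) = 2 - 1*5 = 2 - 5 = -3)
l(L) = 2/3 (l(L) = (2*L)/(L + 2*L) = (2*L)/((3*L)) = (2*L)*(1/(3*L)) = 2/3)
sqrt(j(-2024) + l(z)) = sqrt(-546 + 2/3) = sqrt(-1636/3) = 2*I*sqrt(1227)/3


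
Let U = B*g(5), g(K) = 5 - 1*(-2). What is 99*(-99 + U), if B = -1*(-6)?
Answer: -5643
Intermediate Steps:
B = 6
g(K) = 7 (g(K) = 5 + 2 = 7)
U = 42 (U = 6*7 = 42)
99*(-99 + U) = 99*(-99 + 42) = 99*(-57) = -5643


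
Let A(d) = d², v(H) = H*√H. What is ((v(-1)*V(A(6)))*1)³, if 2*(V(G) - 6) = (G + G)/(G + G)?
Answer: 2197*I/8 ≈ 274.63*I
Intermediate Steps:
v(H) = H^(3/2)
V(G) = 13/2 (V(G) = 6 + ((G + G)/(G + G))/2 = 6 + ((2*G)/((2*G)))/2 = 6 + ((2*G)*(1/(2*G)))/2 = 6 + (½)*1 = 6 + ½ = 13/2)
((v(-1)*V(A(6)))*1)³ = (((-1)^(3/2)*(13/2))*1)³ = ((-I*(13/2))*1)³ = (-13*I/2*1)³ = (-13*I/2)³ = 2197*I/8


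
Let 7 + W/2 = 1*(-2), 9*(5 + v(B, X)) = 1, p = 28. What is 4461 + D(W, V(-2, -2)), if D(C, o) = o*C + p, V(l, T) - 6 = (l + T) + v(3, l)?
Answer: 4541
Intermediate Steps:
v(B, X) = -44/9 (v(B, X) = -5 + (⅑)*1 = -5 + ⅑ = -44/9)
V(l, T) = 10/9 + T + l (V(l, T) = 6 + ((l + T) - 44/9) = 6 + ((T + l) - 44/9) = 6 + (-44/9 + T + l) = 10/9 + T + l)
W = -18 (W = -14 + 2*(1*(-2)) = -14 + 2*(-2) = -14 - 4 = -18)
D(C, o) = 28 + C*o (D(C, o) = o*C + 28 = C*o + 28 = 28 + C*o)
4461 + D(W, V(-2, -2)) = 4461 + (28 - 18*(10/9 - 2 - 2)) = 4461 + (28 - 18*(-26/9)) = 4461 + (28 + 52) = 4461 + 80 = 4541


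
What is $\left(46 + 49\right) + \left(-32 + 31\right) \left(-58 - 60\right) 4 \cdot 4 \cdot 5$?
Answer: $9535$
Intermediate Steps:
$\left(46 + 49\right) + \left(-32 + 31\right) \left(-58 - 60\right) 4 \cdot 4 \cdot 5 = 95 + \left(-1\right) \left(-118\right) 16 \cdot 5 = 95 + 118 \cdot 80 = 95 + 9440 = 9535$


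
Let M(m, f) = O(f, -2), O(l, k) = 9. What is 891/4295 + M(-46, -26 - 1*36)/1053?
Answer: 108542/502515 ≈ 0.21600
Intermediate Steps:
M(m, f) = 9
891/4295 + M(-46, -26 - 1*36)/1053 = 891/4295 + 9/1053 = 891*(1/4295) + 9*(1/1053) = 891/4295 + 1/117 = 108542/502515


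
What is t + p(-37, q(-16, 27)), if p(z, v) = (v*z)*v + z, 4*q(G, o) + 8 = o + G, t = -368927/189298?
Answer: -90501741/1514384 ≈ -59.761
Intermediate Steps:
t = -368927/189298 (t = -368927*1/189298 = -368927/189298 ≈ -1.9489)
q(G, o) = -2 + G/4 + o/4 (q(G, o) = -2 + (o + G)/4 = -2 + (G + o)/4 = -2 + (G/4 + o/4) = -2 + G/4 + o/4)
p(z, v) = z + z*v² (p(z, v) = z*v² + z = z + z*v²)
t + p(-37, q(-16, 27)) = -368927/189298 - 37*(1 + (-2 + (¼)*(-16) + (¼)*27)²) = -368927/189298 - 37*(1 + (-2 - 4 + 27/4)²) = -368927/189298 - 37*(1 + (¾)²) = -368927/189298 - 37*(1 + 9/16) = -368927/189298 - 37*25/16 = -368927/189298 - 925/16 = -90501741/1514384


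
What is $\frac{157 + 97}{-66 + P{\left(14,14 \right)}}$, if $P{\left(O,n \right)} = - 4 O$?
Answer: $- \frac{127}{61} \approx -2.082$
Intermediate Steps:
$\frac{157 + 97}{-66 + P{\left(14,14 \right)}} = \frac{157 + 97}{-66 - 56} = \frac{254}{-66 - 56} = \frac{254}{-122} = 254 \left(- \frac{1}{122}\right) = - \frac{127}{61}$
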